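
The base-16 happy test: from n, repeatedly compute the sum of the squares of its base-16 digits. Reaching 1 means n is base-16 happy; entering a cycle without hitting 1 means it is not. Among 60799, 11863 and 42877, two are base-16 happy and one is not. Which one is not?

42877

60799: 60799 → 639 → 278 → 38 → 40 → 68 → 32 → 4 → 16 → 1  — reaches 1 (base-16 happy)
11863: 11863 → 274 → 6 → 36 → 20 → 17 → 2 → 4 → 16 → 1  — reaches 1 (base-16 happy)
42877: 42877 → 367 → 262 → 37 → 29 → 170 → 200 → 208 → 169 → 181 → 146 → 85 → 50 → 13 → 169  — repeats 169 (not base-16 happy)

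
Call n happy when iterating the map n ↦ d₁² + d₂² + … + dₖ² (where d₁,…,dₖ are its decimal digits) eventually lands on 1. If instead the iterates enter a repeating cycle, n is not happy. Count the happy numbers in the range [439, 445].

439: 439 → 106 → 37 → 58 → 89 → 145 → 42 → 20 → 4 → 16 → 37  (repeats 37)
440: 440 → 32 → 13 → 10 → 1  (reaches 1)
441: 441 → 33 → 18 → 65 → 61 → 37 → 58 → 89 → 145 → 42 → 20 → 4 → 16 → 37  (repeats 37)
442: 442 → 36 → 45 → 41 → 17 → 50 → 25 → 29 → 85 → 89 → 145 → 42 → 20 → 4 → 16 → 37 → 58 → 89  (repeats 89)
443: 443 → 41 → 17 → 50 → 25 → 29 → 85 → 89 → 145 → 42 → 20 → 4 → 16 → 37 → 58 → 89  (repeats 89)
444: 444 → 48 → 80 → 64 → 52 → 29 → 85 → 89 → 145 → 42 → 20 → 4 → 16 → 37 → 58 → 89  (repeats 89)
445: 445 → 57 → 74 → 65 → 61 → 37 → 58 → 89 → 145 → 42 → 20 → 4 → 16 → 37  (repeats 37)
happy: 440

1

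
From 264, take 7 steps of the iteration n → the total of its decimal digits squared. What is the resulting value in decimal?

42

264 → 2² + 6² + 4² = 56
56 → 5² + 6² = 61
61 → 6² + 1² = 37
37 → 3² + 7² = 58
58 → 5² + 8² = 89
89 → 8² + 9² = 145
145 → 1² + 4² + 5² = 42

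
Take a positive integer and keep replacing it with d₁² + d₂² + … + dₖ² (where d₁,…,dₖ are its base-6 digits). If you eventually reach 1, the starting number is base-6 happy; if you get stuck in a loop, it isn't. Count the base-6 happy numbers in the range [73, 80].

73: 73 → 5 → 25 → 17 → 29 → 41 → 26 → 20 → 13 → 5  — not base-6 happy
74: 74 → 8 → 5 → 25 → 17 → 29 → 41 → 26 → 20 → 13 → 5  — not base-6 happy
75: 75 → 13 → 5 → 25 → 17 → 29 → 41 → 26 → 20 → 13  — not base-6 happy
76: 76 → 20 → 13 → 5 → 25 → 17 → 29 → 41 → 26 → 20  — not base-6 happy
77: 77 → 29 → 41 → 26 → 20 → 13 → 5 → 25 → 17 → 29  — not base-6 happy
78: 78 → 5 → 25 → 17 → 29 → 41 → 26 → 20 → 13 → 5  — not base-6 happy
79: 79 → 6 → 1  — base-6 happy
80: 80 → 9 → 10 → 17 → 29 → 41 → 26 → 20 → 13 → 5 → 25 → 17  — not base-6 happy
base-6 happy: 79

1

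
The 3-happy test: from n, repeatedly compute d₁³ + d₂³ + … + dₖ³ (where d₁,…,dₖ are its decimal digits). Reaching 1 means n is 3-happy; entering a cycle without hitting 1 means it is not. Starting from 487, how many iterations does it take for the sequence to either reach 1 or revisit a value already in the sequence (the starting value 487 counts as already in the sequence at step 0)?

3

487 → 4³ + 8³ + 7³ = 919
919 → 9³ + 1³ + 9³ = 1459
1459 → 1³ + 4³ + 5³ + 9³ = 919  — 919 repeats.
That took 3 steps.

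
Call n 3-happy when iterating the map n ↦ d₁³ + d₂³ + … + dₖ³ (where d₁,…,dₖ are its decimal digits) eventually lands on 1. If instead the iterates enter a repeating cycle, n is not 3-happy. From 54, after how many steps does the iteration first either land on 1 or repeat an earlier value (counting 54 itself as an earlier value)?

54 → 5³ + 4³ = 125 + 64 = 189
189 → 1³ + 8³ + 9³ = 1 + 512 + 729 = 1242
1242 → 1³ + 2³ + 4³ + 2³ = 1 + 8 + 64 + 8 = 81
81 → 8³ + 1³ = 512 + 1 = 513
513 → 5³ + 1³ + 3³ = 125 + 1 + 27 = 153
153 → 1³ + 5³ + 3³ = 1 + 125 + 27 = 153  — 153 repeats.
That took 6 steps.

6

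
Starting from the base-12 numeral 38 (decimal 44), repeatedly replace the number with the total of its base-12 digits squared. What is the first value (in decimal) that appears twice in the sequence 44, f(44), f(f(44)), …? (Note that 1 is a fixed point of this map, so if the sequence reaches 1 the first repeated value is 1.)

100

44 = (3,8)_12 → 73
73 = (6,1)_12 → 37
37 = (3,1)_12 → 10
10 = (10)_12 → 100
100 = (8,4)_12 → 80
80 = (6,8)_12 → 100  — 100 already appeared earlier.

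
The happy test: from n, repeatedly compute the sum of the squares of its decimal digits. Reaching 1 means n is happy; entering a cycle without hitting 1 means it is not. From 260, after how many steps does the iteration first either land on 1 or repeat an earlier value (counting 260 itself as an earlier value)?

10

260 → 40
40 → 16
16 → 37
37 → 58
58 → 89
89 → 145
145 → 42
42 → 20
20 → 4
4 → 16  — 16 repeats.
That took 10 steps.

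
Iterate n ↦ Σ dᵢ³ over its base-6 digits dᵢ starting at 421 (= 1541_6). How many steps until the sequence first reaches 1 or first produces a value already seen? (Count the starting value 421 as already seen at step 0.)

3

421 = (1,5,4,1)_6 → 1³ + 5³ + 4³ + 1³ = 1 + 125 + 64 + 1 = 191
191 = (5,1,5)_6 → 5³ + 1³ + 5³ = 125 + 1 + 125 = 251
251 = (1,0,5,5)_6 → 1³ + 0³ + 5³ + 5³ = 1 + 0 + 125 + 125 = 251  — 251 repeats.
That took 3 steps.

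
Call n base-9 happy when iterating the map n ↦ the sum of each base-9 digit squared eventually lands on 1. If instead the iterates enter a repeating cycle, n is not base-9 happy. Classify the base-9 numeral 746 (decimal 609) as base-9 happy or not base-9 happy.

base-9 happy

609 = (7,4,6)_9 → 7² + 4² + 6² = 101
101 = (1,2,2)_9 → 1² + 2² + 2² = 9
9 = (1,0)_9 → 1² + 0² = 1  — reached 1.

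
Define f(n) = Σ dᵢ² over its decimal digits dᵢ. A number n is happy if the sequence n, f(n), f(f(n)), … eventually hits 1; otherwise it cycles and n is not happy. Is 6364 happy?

6364 → 6² + 3² + 6² + 4² = 36 + 9 + 36 + 16 = 97
97 → 9² + 7² = 81 + 49 = 130
130 → 1² + 3² + 0² = 1 + 9 + 0 = 10
10 → 1² + 0² = 1 + 0 = 1  — reached 1.

happy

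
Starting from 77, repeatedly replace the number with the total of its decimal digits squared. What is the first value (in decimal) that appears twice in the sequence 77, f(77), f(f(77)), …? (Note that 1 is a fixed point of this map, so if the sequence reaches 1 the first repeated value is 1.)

145

77 → 98
98 → 145
145 → 42
42 → 20
20 → 4
4 → 16
16 → 37
37 → 58
58 → 89
89 → 145  — 145 already appeared earlier.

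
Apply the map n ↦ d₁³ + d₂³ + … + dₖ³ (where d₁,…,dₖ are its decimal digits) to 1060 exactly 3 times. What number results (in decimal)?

160

1060 → 217
217 → 352
352 → 160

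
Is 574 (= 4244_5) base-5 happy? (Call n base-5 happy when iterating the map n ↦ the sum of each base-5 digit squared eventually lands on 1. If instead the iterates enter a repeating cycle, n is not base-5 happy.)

574 = (4,2,4,4)_5 → 4² + 2² + 4² + 4² = 16 + 4 + 16 + 16 = 52
52 = (2,0,2)_5 → 2² + 0² + 2² = 4 + 0 + 4 = 8
8 = (1,3)_5 → 1² + 3² = 1 + 9 = 10
10 = (2,0)_5 → 2² + 0² = 4 + 0 = 4
4 = (4)_5 → 4² = 16
16 = (3,1)_5 → 3² + 1² = 9 + 1 = 10  — 10 already seen; the sequence cycles without reaching 1.

not base-5 happy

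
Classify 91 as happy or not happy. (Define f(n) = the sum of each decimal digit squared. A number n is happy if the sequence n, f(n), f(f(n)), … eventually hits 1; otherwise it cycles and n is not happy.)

91 → 9² + 1² = 81 + 1 = 82
82 → 8² + 2² = 64 + 4 = 68
68 → 6² + 8² = 36 + 64 = 100
100 → 1² + 0² + 0² = 1 + 0 + 0 = 1  — reached 1.

happy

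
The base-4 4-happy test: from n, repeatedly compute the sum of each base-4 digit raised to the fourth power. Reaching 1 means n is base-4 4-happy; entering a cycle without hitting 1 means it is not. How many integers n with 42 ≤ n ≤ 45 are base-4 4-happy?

42: 42 → 48 → 81 → 3 → 81  — not base-4 4-happy
43: 43 → 113 → 83 → 83  — not base-4 4-happy
44: 44 → 97 → 18 → 17 → 2 → 16 → 1  — base-4 4-happy
45: 45 → 98 → 33 → 17 → 2 → 16 → 1  — base-4 4-happy
base-4 4-happy: 44, 45

2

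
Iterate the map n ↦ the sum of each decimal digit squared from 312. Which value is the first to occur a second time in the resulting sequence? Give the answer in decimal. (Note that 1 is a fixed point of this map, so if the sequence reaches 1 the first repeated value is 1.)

312 → 3² + 1² + 2² = 14
14 → 1² + 4² = 17
17 → 1² + 7² = 50
50 → 5² + 0² = 25
25 → 2² + 5² = 29
29 → 2² + 9² = 85
85 → 8² + 5² = 89
89 → 8² + 9² = 145
145 → 1² + 4² + 5² = 42
42 → 4² + 2² = 20
20 → 2² + 0² = 4
4 → 4² = 16
16 → 1² + 6² = 37
37 → 3² + 7² = 58
58 → 5² + 8² = 89  — 89 already appeared earlier.

89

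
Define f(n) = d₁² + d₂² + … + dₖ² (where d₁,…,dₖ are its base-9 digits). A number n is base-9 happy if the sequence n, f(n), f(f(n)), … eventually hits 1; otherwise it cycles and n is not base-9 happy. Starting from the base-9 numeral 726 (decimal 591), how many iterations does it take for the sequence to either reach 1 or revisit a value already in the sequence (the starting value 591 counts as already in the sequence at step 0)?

591 = (7,2,6)_9 → 7² + 2² + 6² = 89
89 = (1,0,8)_9 → 1² + 0² + 8² = 65
65 = (7,2)_9 → 7² + 2² = 53
53 = (5,8)_9 → 5² + 8² = 89  — 89 repeats.
That took 4 steps.

4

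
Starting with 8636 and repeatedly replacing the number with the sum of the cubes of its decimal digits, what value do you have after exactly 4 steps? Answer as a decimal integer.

8636 → 8³ + 6³ + 3³ + 6³ = 512 + 216 + 27 + 216 = 971
971 → 9³ + 7³ + 1³ = 729 + 343 + 1 = 1073
1073 → 1³ + 0³ + 7³ + 3³ = 1 + 0 + 343 + 27 = 371
371 → 3³ + 7³ + 1³ = 27 + 343 + 1 = 371

371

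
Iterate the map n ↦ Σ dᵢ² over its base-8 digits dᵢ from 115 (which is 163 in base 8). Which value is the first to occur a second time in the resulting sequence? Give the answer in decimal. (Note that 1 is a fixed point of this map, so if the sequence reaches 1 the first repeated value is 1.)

115 = (1,6,3)_8 → 1² + 6² + 3² = 1 + 36 + 9 = 46
46 = (5,6)_8 → 5² + 6² = 25 + 36 = 61
61 = (7,5)_8 → 7² + 5² = 49 + 25 = 74
74 = (1,1,2)_8 → 1² + 1² + 2² = 1 + 1 + 4 = 6
6 = (6)_8 → 6² = 36
36 = (4,4)_8 → 4² + 4² = 16 + 16 = 32
32 = (4,0)_8 → 4² + 0² = 16 + 0 = 16
16 = (2,0)_8 → 2² + 0² = 4 + 0 = 4
4 = (4)_8 → 4² = 16  — 16 already appeared earlier.

16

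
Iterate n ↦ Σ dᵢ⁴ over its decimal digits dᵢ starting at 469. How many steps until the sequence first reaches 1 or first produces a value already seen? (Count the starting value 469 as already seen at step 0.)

469 → 4⁴ + 6⁴ + 9⁴ = 256 + 1296 + 6561 = 8113
8113 → 8⁴ + 1⁴ + 1⁴ + 3⁴ = 4096 + 1 + 1 + 81 = 4179
4179 → 4⁴ + 1⁴ + 7⁴ + 9⁴ = 256 + 1 + 2401 + 6561 = 9219
9219 → 9⁴ + 2⁴ + 1⁴ + 9⁴ = 6561 + 16 + 1 + 6561 = 13139
13139 → 1⁴ + 3⁴ + 1⁴ + 3⁴ + 9⁴ = 1 + 81 + 1 + 81 + 6561 = 6725
6725 → 6⁴ + 7⁴ + 2⁴ + 5⁴ = 1296 + 2401 + 16 + 625 = 4338
4338 → 4⁴ + 3⁴ + 3⁴ + 8⁴ = 256 + 81 + 81 + 4096 = 4514
4514 → 4⁴ + 5⁴ + 1⁴ + 4⁴ = 256 + 625 + 1 + 256 = 1138
1138 → 1⁴ + 1⁴ + 3⁴ + 8⁴ = 1 + 1 + 81 + 4096 = 4179  — 4179 repeats.
That took 9 steps.

9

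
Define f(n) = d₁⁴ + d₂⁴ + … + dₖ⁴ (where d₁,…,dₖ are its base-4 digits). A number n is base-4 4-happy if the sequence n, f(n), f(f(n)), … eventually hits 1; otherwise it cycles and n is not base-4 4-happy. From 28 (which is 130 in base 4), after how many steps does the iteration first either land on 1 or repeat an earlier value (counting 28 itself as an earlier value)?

6

28 = (1,3,0)_4 → 1⁴ + 3⁴ + 0⁴ = 1 + 81 + 0 = 82
82 = (1,1,0,2)_4 → 1⁴ + 1⁴ + 0⁴ + 2⁴ = 1 + 1 + 0 + 16 = 18
18 = (1,0,2)_4 → 1⁴ + 0⁴ + 2⁴ = 1 + 0 + 16 = 17
17 = (1,0,1)_4 → 1⁴ + 0⁴ + 1⁴ = 1 + 0 + 1 = 2
2 = (2)_4 → 2⁴ = 16
16 = (1,0,0)_4 → 1⁴ + 0⁴ + 0⁴ = 1 + 0 + 0 = 1  — reached 1.
That took 6 steps.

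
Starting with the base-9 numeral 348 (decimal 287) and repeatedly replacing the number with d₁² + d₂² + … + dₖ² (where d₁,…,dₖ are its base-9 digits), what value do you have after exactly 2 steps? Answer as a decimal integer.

65

287 = (3,4,8)_9 → 3² + 4² + 8² = 89
89 = (1,0,8)_9 → 1² + 0² + 8² = 65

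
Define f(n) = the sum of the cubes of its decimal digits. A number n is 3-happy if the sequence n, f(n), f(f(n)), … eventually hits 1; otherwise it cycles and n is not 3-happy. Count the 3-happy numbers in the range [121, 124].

1

121: 121 → 10 → 1  (reaches 1)
122: 122 → 17 → 344 → 155 → 251 → 134 → 92 → 737 → 713 → 371 → 371  (repeats 371)
123: 123 → 36 → 243 → 99 → 1458 → 702 → 351 → 153 → 153  (repeats 153)
124: 124 → 73 → 370 → 370  (repeats 370)
3-happy: 121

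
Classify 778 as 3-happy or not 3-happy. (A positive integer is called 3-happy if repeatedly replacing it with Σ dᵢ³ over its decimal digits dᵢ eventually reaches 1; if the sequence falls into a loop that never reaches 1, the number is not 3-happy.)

778 → 7³ + 7³ + 8³ = 1198
1198 → 1³ + 1³ + 9³ + 8³ = 1243
1243 → 1³ + 2³ + 4³ + 3³ = 100
100 → 1³ + 0³ + 0³ = 1  — reached 1.

3-happy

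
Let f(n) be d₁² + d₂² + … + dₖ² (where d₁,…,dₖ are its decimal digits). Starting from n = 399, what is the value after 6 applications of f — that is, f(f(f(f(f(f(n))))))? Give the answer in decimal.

399 → 3² + 9² + 9² = 171
171 → 1² + 7² + 1² = 51
51 → 5² + 1² = 26
26 → 2² + 6² = 40
40 → 4² + 0² = 16
16 → 1² + 6² = 37

37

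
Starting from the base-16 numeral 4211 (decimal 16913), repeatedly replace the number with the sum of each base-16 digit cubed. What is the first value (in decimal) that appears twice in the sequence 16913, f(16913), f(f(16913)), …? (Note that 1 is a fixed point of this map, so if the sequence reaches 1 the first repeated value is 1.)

16913 = (4,2,1,1)_16 → 4³ + 2³ + 1³ + 1³ = 64 + 8 + 1 + 1 = 74
74 = (4,10)_16 → 4³ + 10³ = 64 + 1000 = 1064
1064 = (4,2,8)_16 → 4³ + 2³ + 8³ = 64 + 8 + 512 = 584
584 = (2,4,8)_16 → 2³ + 4³ + 8³ = 8 + 64 + 512 = 584  — 584 already appeared earlier.

584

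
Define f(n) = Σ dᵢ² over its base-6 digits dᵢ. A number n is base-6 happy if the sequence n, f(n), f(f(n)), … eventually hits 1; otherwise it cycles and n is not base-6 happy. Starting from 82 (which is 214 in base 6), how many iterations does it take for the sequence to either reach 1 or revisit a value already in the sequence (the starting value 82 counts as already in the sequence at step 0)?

82 = (2,1,4)_6 → 21
21 = (3,3)_6 → 18
18 = (3,0)_6 → 9
9 = (1,3)_6 → 10
10 = (1,4)_6 → 17
17 = (2,5)_6 → 29
29 = (4,5)_6 → 41
41 = (1,0,5)_6 → 26
26 = (4,2)_6 → 20
20 = (3,2)_6 → 13
13 = (2,1)_6 → 5
5 = (5)_6 → 25
25 = (4,1)_6 → 17  — 17 repeats.
That took 13 steps.

13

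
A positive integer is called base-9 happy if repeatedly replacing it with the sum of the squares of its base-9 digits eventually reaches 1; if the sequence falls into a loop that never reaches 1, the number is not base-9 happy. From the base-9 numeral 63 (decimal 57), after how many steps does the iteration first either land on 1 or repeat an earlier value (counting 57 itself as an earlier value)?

6

57 = (6,3)_9 → 6² + 3² = 36 + 9 = 45
45 = (5,0)_9 → 5² + 0² = 25 + 0 = 25
25 = (2,7)_9 → 2² + 7² = 4 + 49 = 53
53 = (5,8)_9 → 5² + 8² = 25 + 64 = 89
89 = (1,0,8)_9 → 1² + 0² + 8² = 1 + 0 + 64 = 65
65 = (7,2)_9 → 7² + 2² = 49 + 4 = 53  — 53 repeats.
That took 6 steps.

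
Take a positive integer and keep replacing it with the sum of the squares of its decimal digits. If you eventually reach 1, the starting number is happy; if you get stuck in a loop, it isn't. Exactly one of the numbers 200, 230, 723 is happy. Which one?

230

200: 200 → 4 → 16 → 37 → 58 → 89 → 145 → 42 → 20 → 4  — repeats 4 (not happy)
230: 230 → 13 → 10 → 1  — reaches 1 (happy)
723: 723 → 62 → 40 → 16 → 37 → 58 → 89 → 145 → 42 → 20 → 4 → 16  — repeats 16 (not happy)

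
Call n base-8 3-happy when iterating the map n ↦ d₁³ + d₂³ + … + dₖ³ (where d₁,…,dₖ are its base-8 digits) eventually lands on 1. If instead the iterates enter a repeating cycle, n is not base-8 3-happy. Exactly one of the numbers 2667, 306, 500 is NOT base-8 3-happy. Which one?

500

2667: 2667 → 278 → 288 → 128 → 8 → 1  — reaches 1 (base-8 3-happy)
306: 306 → 288 → 128 → 8 → 1  — reaches 1 (base-8 3-happy)
500: 500 → 623 → 470 → 567 → 560 → 217 → 55 → 559 → 469 → 476 → 434 → 440 → 559  — repeats 559 (not base-8 3-happy)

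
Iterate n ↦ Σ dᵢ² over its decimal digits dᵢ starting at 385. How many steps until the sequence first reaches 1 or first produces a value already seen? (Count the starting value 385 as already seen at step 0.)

385 → 3² + 8² + 5² = 98
98 → 9² + 8² = 145
145 → 1² + 4² + 5² = 42
42 → 4² + 2² = 20
20 → 2² + 0² = 4
4 → 4² = 16
16 → 1² + 6² = 37
37 → 3² + 7² = 58
58 → 5² + 8² = 89
89 → 8² + 9² = 145  — 145 repeats.
That took 10 steps.

10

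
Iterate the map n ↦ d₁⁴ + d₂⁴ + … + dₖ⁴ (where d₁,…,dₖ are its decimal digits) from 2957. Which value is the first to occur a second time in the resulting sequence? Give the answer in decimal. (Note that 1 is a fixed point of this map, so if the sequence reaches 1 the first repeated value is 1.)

13139

2957 → 2⁴ + 9⁴ + 5⁴ + 7⁴ = 16 + 6561 + 625 + 2401 = 9603
9603 → 9⁴ + 6⁴ + 0⁴ + 3⁴ = 6561 + 1296 + 0 + 81 = 7938
7938 → 7⁴ + 9⁴ + 3⁴ + 8⁴ = 2401 + 6561 + 81 + 4096 = 13139
13139 → 1⁴ + 3⁴ + 1⁴ + 3⁴ + 9⁴ = 1 + 81 + 1 + 81 + 6561 = 6725
6725 → 6⁴ + 7⁴ + 2⁴ + 5⁴ = 1296 + 2401 + 16 + 625 = 4338
4338 → 4⁴ + 3⁴ + 3⁴ + 8⁴ = 256 + 81 + 81 + 4096 = 4514
4514 → 4⁴ + 5⁴ + 1⁴ + 4⁴ = 256 + 625 + 1 + 256 = 1138
1138 → 1⁴ + 1⁴ + 3⁴ + 8⁴ = 1 + 1 + 81 + 4096 = 4179
4179 → 4⁴ + 1⁴ + 7⁴ + 9⁴ = 256 + 1 + 2401 + 6561 = 9219
9219 → 9⁴ + 2⁴ + 1⁴ + 9⁴ = 6561 + 16 + 1 + 6561 = 13139  — 13139 already appeared earlier.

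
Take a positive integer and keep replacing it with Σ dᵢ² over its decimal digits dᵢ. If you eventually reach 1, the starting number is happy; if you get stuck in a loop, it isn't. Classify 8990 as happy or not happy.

happy

8990 → 8² + 9² + 9² + 0² = 64 + 81 + 81 + 0 = 226
226 → 2² + 2² + 6² = 4 + 4 + 36 = 44
44 → 4² + 4² = 16 + 16 = 32
32 → 3² + 2² = 9 + 4 = 13
13 → 1² + 3² = 1 + 9 = 10
10 → 1² + 0² = 1 + 0 = 1  — reached 1.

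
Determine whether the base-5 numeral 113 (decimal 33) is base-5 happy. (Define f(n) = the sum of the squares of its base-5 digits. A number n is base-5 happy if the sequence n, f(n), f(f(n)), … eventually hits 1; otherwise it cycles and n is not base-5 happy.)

base-5 happy

33 = (1,1,3)_5 → 1² + 1² + 3² = 11
11 = (2,1)_5 → 2² + 1² = 5
5 = (1,0)_5 → 1² + 0² = 1  — reached 1.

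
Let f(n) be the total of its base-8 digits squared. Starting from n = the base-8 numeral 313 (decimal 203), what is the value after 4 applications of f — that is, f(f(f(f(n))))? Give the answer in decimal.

13

203 = (3,1,3)_8 → 3² + 1² + 3² = 9 + 1 + 9 = 19
19 = (2,3)_8 → 2² + 3² = 4 + 9 = 13
13 = (1,5)_8 → 1² + 5² = 1 + 25 = 26
26 = (3,2)_8 → 3² + 2² = 9 + 4 = 13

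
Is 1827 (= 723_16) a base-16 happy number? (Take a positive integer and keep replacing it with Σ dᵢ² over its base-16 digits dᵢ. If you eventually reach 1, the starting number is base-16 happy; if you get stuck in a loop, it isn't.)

not base-16 happy

1827 = (7,2,3)_16 → 62
62 = (3,14)_16 → 205
205 = (12,13)_16 → 313
313 = (1,3,9)_16 → 91
91 = (5,11)_16 → 146
146 = (9,2)_16 → 85
85 = (5,5)_16 → 50
50 = (3,2)_16 → 13
13 = (13)_16 → 169
169 = (10,9)_16 → 181
181 = (11,5)_16 → 146  — 146 already seen; the sequence cycles without reaching 1.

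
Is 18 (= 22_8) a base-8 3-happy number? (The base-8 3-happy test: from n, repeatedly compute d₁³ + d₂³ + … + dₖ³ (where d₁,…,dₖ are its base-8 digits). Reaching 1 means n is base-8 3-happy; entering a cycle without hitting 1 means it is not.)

18 = (2,2)_8 → 2³ + 2³ = 8 + 8 = 16
16 = (2,0)_8 → 2³ + 0³ = 8 + 0 = 8
8 = (1,0)_8 → 1³ + 0³ = 1 + 0 = 1  — reached 1.

base-8 3-happy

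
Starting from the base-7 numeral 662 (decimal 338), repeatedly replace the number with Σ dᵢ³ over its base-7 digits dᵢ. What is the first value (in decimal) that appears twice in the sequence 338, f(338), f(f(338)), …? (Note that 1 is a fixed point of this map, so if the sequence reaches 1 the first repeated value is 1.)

338 = (6,6,2)_7 → 6³ + 6³ + 2³ = 440
440 = (1,1,6,6)_7 → 1³ + 1³ + 6³ + 6³ = 434
434 = (1,1,6,0)_7 → 1³ + 1³ + 6³ + 0³ = 218
218 = (4,3,1)_7 → 4³ + 3³ + 1³ = 92
92 = (1,6,1)_7 → 1³ + 6³ + 1³ = 218  — 218 already appeared earlier.

218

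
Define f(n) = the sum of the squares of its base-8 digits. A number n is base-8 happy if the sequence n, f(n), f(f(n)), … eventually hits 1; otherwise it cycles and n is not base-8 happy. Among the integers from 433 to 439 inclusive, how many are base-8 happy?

2

433: 433 → 73 → 3 → 9 → 2 → 4 → 16 → 4  (repeats 4)
434: 434 → 76 → 18 → 8 → 1  (reaches 1)
435: 435 → 81 → 6 → 36 → 32 → 16 → 4 → 16  (repeats 16)
436: 436 → 88 → 10 → 5 → 25 → 10  (repeats 10)
437: 437 → 97 → 18 → 8 → 1  (reaches 1)
438: 438 → 108 → 42 → 29 → 34 → 20 → 20  (repeats 20)
439: 439 → 121 → 51 → 45 → 50 → 40 → 25 → 10 → 5 → 25  (repeats 25)
base-8 happy: 434, 437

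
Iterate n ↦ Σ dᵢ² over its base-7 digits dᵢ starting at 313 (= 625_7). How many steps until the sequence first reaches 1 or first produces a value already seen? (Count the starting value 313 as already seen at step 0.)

5

313 = (6,2,5)_7 → 6² + 2² + 5² = 65
65 = (1,2,2)_7 → 1² + 2² + 2² = 9
9 = (1,2)_7 → 1² + 2² = 5
5 = (5)_7 → 5² = 25
25 = (3,4)_7 → 3² + 4² = 25  — 25 repeats.
That took 5 steps.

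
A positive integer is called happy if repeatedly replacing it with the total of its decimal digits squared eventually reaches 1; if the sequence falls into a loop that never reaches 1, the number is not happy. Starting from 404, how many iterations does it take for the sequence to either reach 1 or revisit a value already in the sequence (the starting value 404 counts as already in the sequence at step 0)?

404 → 4² + 0² + 4² = 16 + 0 + 16 = 32
32 → 3² + 2² = 9 + 4 = 13
13 → 1² + 3² = 1 + 9 = 10
10 → 1² + 0² = 1 + 0 = 1  — reached 1.
That took 4 steps.

4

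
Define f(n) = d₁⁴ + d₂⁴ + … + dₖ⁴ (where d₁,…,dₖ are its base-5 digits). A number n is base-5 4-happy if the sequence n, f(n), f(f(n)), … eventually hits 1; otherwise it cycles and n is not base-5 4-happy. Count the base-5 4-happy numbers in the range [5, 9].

1

5: 5 → 1  (reaches 1)
6: 6 → 2 → 16 → 82 → 98 → 418 → 244 → 594 → 674 → 514 → 528 → 338 → 194 → 354 → 528  (repeats 528)
7: 7 → 17 → 97 → 353 → 353  (repeats 353)
8: 8 → 82 → 98 → 418 → 244 → 594 → 674 → 514 → 528 → 338 → 194 → 354 → 528  (repeats 528)
9: 9 → 257 → 33 → 83 → 163 → 99 → 593 → 499 → 849 → 595 → 593  (repeats 593)
base-5 4-happy: 5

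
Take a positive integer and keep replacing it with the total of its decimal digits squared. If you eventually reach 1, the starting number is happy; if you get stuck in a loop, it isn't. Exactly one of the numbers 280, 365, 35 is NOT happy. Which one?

280: 280 → 68 → 100 → 1  — reaches 1 (happy)
365: 365 → 70 → 49 → 97 → 130 → 10 → 1  — reaches 1 (happy)
35: 35 → 34 → 25 → 29 → 85 → 89 → 145 → 42 → 20 → 4 → 16 → 37 → 58 → 89  — repeats 89 (not happy)

35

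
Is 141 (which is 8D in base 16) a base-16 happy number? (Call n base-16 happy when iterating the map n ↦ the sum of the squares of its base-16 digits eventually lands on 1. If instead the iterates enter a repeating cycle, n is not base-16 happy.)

base-16 happy

141 = (8,13)_16 → 8² + 13² = 64 + 169 = 233
233 = (14,9)_16 → 14² + 9² = 196 + 81 = 277
277 = (1,1,5)_16 → 1² + 1² + 5² = 1 + 1 + 25 = 27
27 = (1,11)_16 → 1² + 11² = 1 + 121 = 122
122 = (7,10)_16 → 7² + 10² = 49 + 100 = 149
149 = (9,5)_16 → 9² + 5² = 81 + 25 = 106
106 = (6,10)_16 → 6² + 10² = 36 + 100 = 136
136 = (8,8)_16 → 8² + 8² = 64 + 64 = 128
128 = (8,0)_16 → 8² + 0² = 64 + 0 = 64
64 = (4,0)_16 → 4² + 0² = 16 + 0 = 16
16 = (1,0)_16 → 1² + 0² = 1 + 0 = 1  — reached 1.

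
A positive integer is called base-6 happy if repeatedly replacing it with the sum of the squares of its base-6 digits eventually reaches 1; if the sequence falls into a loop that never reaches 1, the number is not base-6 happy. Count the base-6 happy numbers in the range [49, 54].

1

49: 49 → 6 → 1  — base-6 happy
50: 50 → 9 → 10 → 17 → 29 → 41 → 26 → 20 → 13 → 5 → 25 → 17  — not base-6 happy
51: 51 → 14 → 8 → 5 → 25 → 17 → 29 → 41 → 26 → 20 → 13 → 5  — not base-6 happy
52: 52 → 21 → 18 → 9 → 10 → 17 → 29 → 41 → 26 → 20 → 13 → 5 → 25 → 17  — not base-6 happy
53: 53 → 30 → 25 → 17 → 29 → 41 → 26 → 20 → 13 → 5 → 25  — not base-6 happy
54: 54 → 10 → 17 → 29 → 41 → 26 → 20 → 13 → 5 → 25 → 17  — not base-6 happy
base-6 happy: 49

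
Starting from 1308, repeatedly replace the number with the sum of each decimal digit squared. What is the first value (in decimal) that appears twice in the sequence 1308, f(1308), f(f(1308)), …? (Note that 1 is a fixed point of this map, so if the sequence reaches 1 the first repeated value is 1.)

1308 → 74
74 → 65
65 → 61
61 → 37
37 → 58
58 → 89
89 → 145
145 → 42
42 → 20
20 → 4
4 → 16
16 → 37  — 37 already appeared earlier.

37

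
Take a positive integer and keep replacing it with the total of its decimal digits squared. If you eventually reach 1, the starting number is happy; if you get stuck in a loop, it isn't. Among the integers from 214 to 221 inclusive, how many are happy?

1

214: 214 → 21 → 5 → 25 → 29 → 85 → 89 → 145 → 42 → 20 → 4 → 16 → 37 → 58 → 89  — not happy
215: 215 → 30 → 9 → 81 → 65 → 61 → 37 → 58 → 89 → 145 → 42 → 20 → 4 → 16 → 37  — not happy
216: 216 → 41 → 17 → 50 → 25 → 29 → 85 → 89 → 145 → 42 → 20 → 4 → 16 → 37 → 58 → 89  — not happy
217: 217 → 54 → 41 → 17 → 50 → 25 → 29 → 85 → 89 → 145 → 42 → 20 → 4 → 16 → 37 → 58 → 89  — not happy
218: 218 → 69 → 117 → 51 → 26 → 40 → 16 → 37 → 58 → 89 → 145 → 42 → 20 → 4 → 16  — not happy
219: 219 → 86 → 100 → 1  — happy
220: 220 → 8 → 64 → 52 → 29 → 85 → 89 → 145 → 42 → 20 → 4 → 16 → 37 → 58 → 89  — not happy
221: 221 → 9 → 81 → 65 → 61 → 37 → 58 → 89 → 145 → 42 → 20 → 4 → 16 → 37  — not happy
happy: 219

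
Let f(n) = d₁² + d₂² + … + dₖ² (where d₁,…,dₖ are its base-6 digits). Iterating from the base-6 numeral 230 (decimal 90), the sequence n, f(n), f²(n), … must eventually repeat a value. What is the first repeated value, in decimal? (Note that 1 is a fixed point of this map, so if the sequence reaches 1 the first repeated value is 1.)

90 = (2,3,0)_6 → 2² + 3² + 0² = 4 + 9 + 0 = 13
13 = (2,1)_6 → 2² + 1² = 4 + 1 = 5
5 = (5)_6 → 5² = 25
25 = (4,1)_6 → 4² + 1² = 16 + 1 = 17
17 = (2,5)_6 → 2² + 5² = 4 + 25 = 29
29 = (4,5)_6 → 4² + 5² = 16 + 25 = 41
41 = (1,0,5)_6 → 1² + 0² + 5² = 1 + 0 + 25 = 26
26 = (4,2)_6 → 4² + 2² = 16 + 4 = 20
20 = (3,2)_6 → 3² + 2² = 9 + 4 = 13  — 13 already appeared earlier.

13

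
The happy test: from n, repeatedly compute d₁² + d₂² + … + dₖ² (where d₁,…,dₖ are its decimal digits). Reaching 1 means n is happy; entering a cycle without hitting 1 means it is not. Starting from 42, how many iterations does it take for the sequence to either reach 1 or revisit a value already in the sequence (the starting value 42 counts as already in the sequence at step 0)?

8

42 → 4² + 2² = 20
20 → 2² + 0² = 4
4 → 4² = 16
16 → 1² + 6² = 37
37 → 3² + 7² = 58
58 → 5² + 8² = 89
89 → 8² + 9² = 145
145 → 1² + 4² + 5² = 42  — 42 repeats.
That took 8 steps.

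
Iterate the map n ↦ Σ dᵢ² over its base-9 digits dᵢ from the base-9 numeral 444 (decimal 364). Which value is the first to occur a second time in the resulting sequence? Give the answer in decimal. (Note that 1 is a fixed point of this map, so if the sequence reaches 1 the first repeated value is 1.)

74

364 = (4,4,4)_9 → 4² + 4² + 4² = 16 + 16 + 16 = 48
48 = (5,3)_9 → 5² + 3² = 25 + 9 = 34
34 = (3,7)_9 → 3² + 7² = 9 + 49 = 58
58 = (6,4)_9 → 6² + 4² = 36 + 16 = 52
52 = (5,7)_9 → 5² + 7² = 25 + 49 = 74
74 = (8,2)_9 → 8² + 2² = 64 + 4 = 68
68 = (7,5)_9 → 7² + 5² = 49 + 25 = 74  — 74 already appeared earlier.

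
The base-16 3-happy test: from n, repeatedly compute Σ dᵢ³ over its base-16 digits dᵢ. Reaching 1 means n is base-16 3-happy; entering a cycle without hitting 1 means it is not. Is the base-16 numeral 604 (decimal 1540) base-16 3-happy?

base-16 3-happy

1540 = (6,0,4)_16 → 6³ + 0³ + 4³ = 280
280 = (1,1,8)_16 → 1³ + 1³ + 8³ = 514
514 = (2,0,2)_16 → 2³ + 0³ + 2³ = 16
16 = (1,0)_16 → 1³ + 0³ = 1  — reached 1.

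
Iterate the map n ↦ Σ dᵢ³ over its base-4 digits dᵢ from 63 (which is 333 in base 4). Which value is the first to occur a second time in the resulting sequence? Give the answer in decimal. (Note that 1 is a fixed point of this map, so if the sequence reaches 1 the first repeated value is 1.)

9

63 = (3,3,3)_4 → 3³ + 3³ + 3³ = 27 + 27 + 27 = 81
81 = (1,1,0,1)_4 → 1³ + 1³ + 0³ + 1³ = 1 + 1 + 0 + 1 = 3
3 = (3)_4 → 3³ = 27
27 = (1,2,3)_4 → 1³ + 2³ + 3³ = 1 + 8 + 27 = 36
36 = (2,1,0)_4 → 2³ + 1³ + 0³ = 8 + 1 + 0 = 9
9 = (2,1)_4 → 2³ + 1³ = 8 + 1 = 9  — 9 already appeared earlier.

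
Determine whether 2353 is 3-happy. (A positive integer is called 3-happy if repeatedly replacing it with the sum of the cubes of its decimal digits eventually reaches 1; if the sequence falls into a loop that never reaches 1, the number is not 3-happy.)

2353 → 187
187 → 856
856 → 853
853 → 664
664 → 496
496 → 1009
1009 → 730
730 → 370
370 → 370  — 370 already seen; the sequence cycles without reaching 1.

not 3-happy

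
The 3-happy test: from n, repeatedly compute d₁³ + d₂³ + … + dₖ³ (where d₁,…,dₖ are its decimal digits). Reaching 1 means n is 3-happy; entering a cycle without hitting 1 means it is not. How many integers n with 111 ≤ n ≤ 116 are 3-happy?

1

111: 111 → 3 → 27 → 351 → 153 → 153  (repeats 153)
112: 112 → 10 → 1  (reaches 1)
113: 113 → 29 → 737 → 713 → 371 → 371  (repeats 371)
114: 114 → 66 → 432 → 99 → 1458 → 702 → 351 → 153 → 153  (repeats 153)
115: 115 → 127 → 352 → 160 → 217 → 352  (repeats 352)
116: 116 → 218 → 521 → 134 → 92 → 737 → 713 → 371 → 371  (repeats 371)
3-happy: 112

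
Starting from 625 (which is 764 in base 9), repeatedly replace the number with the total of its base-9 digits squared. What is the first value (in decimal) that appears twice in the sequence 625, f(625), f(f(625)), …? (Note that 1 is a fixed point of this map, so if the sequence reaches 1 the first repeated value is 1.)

1

625 = (7,6,4)_9 → 7² + 6² + 4² = 49 + 36 + 16 = 101
101 = (1,2,2)_9 → 1² + 2² + 2² = 1 + 4 + 4 = 9
9 = (1,0)_9 → 1² + 0² = 1 + 0 = 1  — reached the fixed point 1.
1 → 1, so 1 is the first repeated value.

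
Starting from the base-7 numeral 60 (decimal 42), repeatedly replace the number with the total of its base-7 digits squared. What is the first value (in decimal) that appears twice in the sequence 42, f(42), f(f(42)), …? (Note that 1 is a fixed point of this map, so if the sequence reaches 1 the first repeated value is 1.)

10

42 = (6,0)_7 → 36
36 = (5,1)_7 → 26
26 = (3,5)_7 → 34
34 = (4,6)_7 → 52
52 = (1,0,3)_7 → 10
10 = (1,3)_7 → 10  — 10 already appeared earlier.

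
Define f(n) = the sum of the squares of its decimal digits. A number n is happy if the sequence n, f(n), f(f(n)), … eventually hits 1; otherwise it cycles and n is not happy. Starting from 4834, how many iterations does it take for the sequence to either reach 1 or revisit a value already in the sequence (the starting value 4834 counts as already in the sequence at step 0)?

12

4834 → 4² + 8² + 3² + 4² = 16 + 64 + 9 + 16 = 105
105 → 1² + 0² + 5² = 1 + 0 + 25 = 26
26 → 2² + 6² = 4 + 36 = 40
40 → 4² + 0² = 16 + 0 = 16
16 → 1² + 6² = 1 + 36 = 37
37 → 3² + 7² = 9 + 49 = 58
58 → 5² + 8² = 25 + 64 = 89
89 → 8² + 9² = 64 + 81 = 145
145 → 1² + 4² + 5² = 1 + 16 + 25 = 42
42 → 4² + 2² = 16 + 4 = 20
20 → 2² + 0² = 4 + 0 = 4
4 → 4² = 16  — 16 repeats.
That took 12 steps.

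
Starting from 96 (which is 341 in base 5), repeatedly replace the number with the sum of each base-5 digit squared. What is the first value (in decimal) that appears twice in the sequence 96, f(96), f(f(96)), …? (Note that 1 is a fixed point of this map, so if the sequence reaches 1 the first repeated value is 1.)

96 = (3,4,1)_5 → 3² + 4² + 1² = 26
26 = (1,0,1)_5 → 1² + 0² + 1² = 2
2 = (2)_5 → 2² = 4
4 = (4)_5 → 4² = 16
16 = (3,1)_5 → 3² + 1² = 10
10 = (2,0)_5 → 2² + 0² = 4  — 4 already appeared earlier.

4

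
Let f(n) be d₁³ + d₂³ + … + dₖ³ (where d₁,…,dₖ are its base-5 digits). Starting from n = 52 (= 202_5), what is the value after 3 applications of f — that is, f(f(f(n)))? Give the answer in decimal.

28

52 = (2,0,2)_5 → 2³ + 0³ + 2³ = 8 + 0 + 8 = 16
16 = (3,1)_5 → 3³ + 1³ = 27 + 1 = 28
28 = (1,0,3)_5 → 1³ + 0³ + 3³ = 1 + 0 + 27 = 28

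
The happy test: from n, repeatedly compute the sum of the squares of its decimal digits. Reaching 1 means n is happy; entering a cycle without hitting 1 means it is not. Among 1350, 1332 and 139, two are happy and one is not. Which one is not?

1350

1350: 1350 → 35 → 34 → 25 → 29 → 85 → 89 → 145 → 42 → 20 → 4 → 16 → 37 → 58 → 89  — repeats 89 (not happy)
1332: 1332 → 23 → 13 → 10 → 1  — reaches 1 (happy)
139: 139 → 91 → 82 → 68 → 100 → 1  — reaches 1 (happy)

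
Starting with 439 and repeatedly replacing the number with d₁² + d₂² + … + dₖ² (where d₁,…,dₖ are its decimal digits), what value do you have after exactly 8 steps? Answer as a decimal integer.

439 → 4² + 3² + 9² = 106
106 → 1² + 0² + 6² = 37
37 → 3² + 7² = 58
58 → 5² + 8² = 89
89 → 8² + 9² = 145
145 → 1² + 4² + 5² = 42
42 → 4² + 2² = 20
20 → 2² + 0² = 4

4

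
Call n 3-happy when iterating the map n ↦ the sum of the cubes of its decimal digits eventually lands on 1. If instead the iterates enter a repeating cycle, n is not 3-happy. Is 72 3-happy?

72 → 7³ + 2³ = 343 + 8 = 351
351 → 3³ + 5³ + 1³ = 27 + 125 + 1 = 153
153 → 1³ + 5³ + 3³ = 1 + 125 + 27 = 153  — 153 already seen; the sequence cycles without reaching 1.

not 3-happy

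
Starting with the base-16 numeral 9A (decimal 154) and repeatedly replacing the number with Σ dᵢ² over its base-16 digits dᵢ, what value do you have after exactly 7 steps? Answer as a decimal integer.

181

154 = (9,10)_16 → 9² + 10² = 81 + 100 = 181
181 = (11,5)_16 → 11² + 5² = 121 + 25 = 146
146 = (9,2)_16 → 9² + 2² = 81 + 4 = 85
85 = (5,5)_16 → 5² + 5² = 25 + 25 = 50
50 = (3,2)_16 → 3² + 2² = 9 + 4 = 13
13 = (13)_16 → 13² = 169
169 = (10,9)_16 → 10² + 9² = 100 + 81 = 181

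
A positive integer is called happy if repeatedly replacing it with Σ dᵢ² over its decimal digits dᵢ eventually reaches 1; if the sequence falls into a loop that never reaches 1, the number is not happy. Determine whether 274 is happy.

274 → 2² + 7² + 4² = 69
69 → 6² + 9² = 117
117 → 1² + 1² + 7² = 51
51 → 5² + 1² = 26
26 → 2² + 6² = 40
40 → 4² + 0² = 16
16 → 1² + 6² = 37
37 → 3² + 7² = 58
58 → 5² + 8² = 89
89 → 8² + 9² = 145
145 → 1² + 4² + 5² = 42
42 → 4² + 2² = 20
20 → 2² + 0² = 4
4 → 4² = 16  — 16 already seen; the sequence cycles without reaching 1.

not happy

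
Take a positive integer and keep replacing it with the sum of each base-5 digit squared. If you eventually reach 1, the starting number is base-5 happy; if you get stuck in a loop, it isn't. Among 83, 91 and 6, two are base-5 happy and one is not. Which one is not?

6

83: 83 → 19 → 25 → 1  — reaches 1 (base-5 happy)
91: 91 → 19 → 25 → 1  — reaches 1 (base-5 happy)
6: 6 → 2 → 4 → 16 → 10 → 4  — repeats 4 (not base-5 happy)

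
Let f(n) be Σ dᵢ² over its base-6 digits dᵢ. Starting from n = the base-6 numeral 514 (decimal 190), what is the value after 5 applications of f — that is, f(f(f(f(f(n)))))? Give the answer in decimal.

20

190 = (5,1,4)_6 → 42
42 = (1,1,0)_6 → 2
2 = (2)_6 → 4
4 = (4)_6 → 16
16 = (2,4)_6 → 20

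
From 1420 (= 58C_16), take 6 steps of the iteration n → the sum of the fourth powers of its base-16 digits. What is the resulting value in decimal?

1420 = (5,8,12)_16 → 5⁴ + 8⁴ + 12⁴ = 625 + 4096 + 20736 = 25457
25457 = (6,3,7,1)_16 → 6⁴ + 3⁴ + 7⁴ + 1⁴ = 1296 + 81 + 2401 + 1 = 3779
3779 = (14,12,3)_16 → 14⁴ + 12⁴ + 3⁴ = 38416 + 20736 + 81 = 59233
59233 = (14,7,6,1)_16 → 14⁴ + 7⁴ + 6⁴ + 1⁴ = 38416 + 2401 + 1296 + 1 = 42114
42114 = (10,4,8,2)_16 → 10⁴ + 4⁴ + 8⁴ + 2⁴ = 10000 + 256 + 4096 + 16 = 14368
14368 = (3,8,2,0)_16 → 3⁴ + 8⁴ + 2⁴ + 0⁴ = 81 + 4096 + 16 + 0 = 4193

4193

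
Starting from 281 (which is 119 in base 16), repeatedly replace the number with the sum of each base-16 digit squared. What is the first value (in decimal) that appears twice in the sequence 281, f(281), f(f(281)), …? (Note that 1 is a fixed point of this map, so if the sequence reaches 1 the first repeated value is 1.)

281 = (1,1,9)_16 → 1² + 1² + 9² = 1 + 1 + 81 = 83
83 = (5,3)_16 → 5² + 3² = 25 + 9 = 34
34 = (2,2)_16 → 2² + 2² = 4 + 4 = 8
8 = (8)_16 → 8² = 64
64 = (4,0)_16 → 4² + 0² = 16 + 0 = 16
16 = (1,0)_16 → 1² + 0² = 1 + 0 = 1  — reached the fixed point 1.
1 → 1, so 1 is the first repeated value.

1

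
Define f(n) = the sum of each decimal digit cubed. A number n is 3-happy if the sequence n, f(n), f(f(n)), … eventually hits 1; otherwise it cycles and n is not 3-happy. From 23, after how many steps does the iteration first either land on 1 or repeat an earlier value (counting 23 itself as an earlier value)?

8

23 → 2³ + 3³ = 35
35 → 3³ + 5³ = 152
152 → 1³ + 5³ + 2³ = 134
134 → 1³ + 3³ + 4³ = 92
92 → 9³ + 2³ = 737
737 → 7³ + 3³ + 7³ = 713
713 → 7³ + 1³ + 3³ = 371
371 → 3³ + 7³ + 1³ = 371  — 371 repeats.
That took 8 steps.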